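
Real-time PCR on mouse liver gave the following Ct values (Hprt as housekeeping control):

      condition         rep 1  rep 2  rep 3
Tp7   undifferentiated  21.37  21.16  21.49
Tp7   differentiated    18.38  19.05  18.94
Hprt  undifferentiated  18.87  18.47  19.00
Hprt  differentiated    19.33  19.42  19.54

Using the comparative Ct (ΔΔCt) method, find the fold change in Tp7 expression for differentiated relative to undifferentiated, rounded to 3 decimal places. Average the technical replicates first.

Mean Ct: Tp7 undifferentiated 21.340; Tp7 differentiated 18.790; Hprt undifferentiated 18.780; Hprt differentiated 19.430
ΔCt(undifferentiated) = 21.340 − 18.780 = 2.560
ΔCt(differentiated) = 18.790 − 19.430 = -0.640
ΔΔCt = -0.640 − 2.560 = -3.200
Fold change = 2^(−(-3.200)) = 2^3.200 = 9.1896

9.190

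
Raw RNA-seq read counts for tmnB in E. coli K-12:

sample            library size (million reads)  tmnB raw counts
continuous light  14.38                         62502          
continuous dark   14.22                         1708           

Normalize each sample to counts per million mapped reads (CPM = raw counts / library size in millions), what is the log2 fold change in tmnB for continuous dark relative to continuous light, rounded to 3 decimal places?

CPM(continuous light) = 62502 / 14.38 = 4346.4534
CPM(continuous dark) = 1708 / 14.22 = 120.1125
Fold change = 120.1125 / 4346.4534 = 0.02763
log2(0.02763) = -5.1774

-5.177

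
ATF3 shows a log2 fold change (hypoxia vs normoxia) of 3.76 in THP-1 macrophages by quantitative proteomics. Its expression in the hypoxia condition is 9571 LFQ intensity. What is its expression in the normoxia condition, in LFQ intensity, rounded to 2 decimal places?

Fold change = 2^(3.76) = 13.5479
normoxia expression = 9571 / 13.5479 = 706.46

706.46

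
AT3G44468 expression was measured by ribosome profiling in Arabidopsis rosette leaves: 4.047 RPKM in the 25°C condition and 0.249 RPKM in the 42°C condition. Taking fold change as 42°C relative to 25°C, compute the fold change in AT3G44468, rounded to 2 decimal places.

0.06

Fold change = 0.249 / 4.047 = 0.062
AT3G44468 is downregulated.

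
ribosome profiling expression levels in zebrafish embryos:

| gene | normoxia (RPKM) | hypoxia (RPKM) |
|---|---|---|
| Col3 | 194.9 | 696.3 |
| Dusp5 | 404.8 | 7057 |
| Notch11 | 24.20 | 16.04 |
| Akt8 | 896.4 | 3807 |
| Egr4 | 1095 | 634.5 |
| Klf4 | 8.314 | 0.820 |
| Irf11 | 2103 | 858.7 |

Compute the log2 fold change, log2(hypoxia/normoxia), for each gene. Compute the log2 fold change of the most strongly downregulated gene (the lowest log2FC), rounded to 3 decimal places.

-3.342

log2(696.3/194.9) = 1.837  (Col3)
log2(7057/404.8) = 4.124  (Dusp5)
log2(16.04/24.20) = -0.593  (Notch11)
log2(3807/896.4) = 2.086  (Akt8)
log2(634.5/1095) = -0.787  (Egr4)
log2(0.820/8.314) = -3.342  (Klf4)
log2(858.7/2103) = -1.292  (Irf11)
Klf4 is most strongly downregulated.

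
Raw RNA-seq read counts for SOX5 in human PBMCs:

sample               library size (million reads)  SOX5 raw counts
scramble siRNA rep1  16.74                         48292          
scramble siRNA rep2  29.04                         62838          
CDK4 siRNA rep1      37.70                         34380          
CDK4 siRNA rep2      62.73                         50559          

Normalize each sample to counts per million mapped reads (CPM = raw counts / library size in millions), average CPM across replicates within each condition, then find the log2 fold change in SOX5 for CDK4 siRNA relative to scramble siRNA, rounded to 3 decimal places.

-1.555

CPM(scramble siRNA rep1) = 48292 / 16.74 = 2884.8268
CPM(scramble siRNA rep2) = 62838 / 29.04 = 2163.8430
CPM(CDK4 siRNA rep1) = 34380 / 37.70 = 911.9363
CPM(CDK4 siRNA rep2) = 50559 / 62.73 = 805.9780
mean CPM(scramble siRNA) = 2524.3349; mean CPM(CDK4 siRNA) = 858.9572
Fold change = 858.9572 / 2524.3349 = 0.34027
log2(0.34027) = -1.5552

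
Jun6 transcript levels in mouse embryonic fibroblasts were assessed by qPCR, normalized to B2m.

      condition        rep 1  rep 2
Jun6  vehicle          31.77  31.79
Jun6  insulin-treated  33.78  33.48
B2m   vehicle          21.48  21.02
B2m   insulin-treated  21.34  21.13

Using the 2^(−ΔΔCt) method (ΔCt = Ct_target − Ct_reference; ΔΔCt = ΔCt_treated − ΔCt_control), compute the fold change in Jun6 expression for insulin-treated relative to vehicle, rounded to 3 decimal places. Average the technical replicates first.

Mean Ct: Jun6 vehicle 31.780; Jun6 insulin-treated 33.630; B2m vehicle 21.250; B2m insulin-treated 21.235
ΔCt(vehicle) = 31.780 − 21.250 = 10.530
ΔCt(insulin-treated) = 33.630 − 21.235 = 12.395
ΔΔCt = 12.395 − 10.530 = 1.865
Fold change = 2^(−1.865) = 0.2745

0.275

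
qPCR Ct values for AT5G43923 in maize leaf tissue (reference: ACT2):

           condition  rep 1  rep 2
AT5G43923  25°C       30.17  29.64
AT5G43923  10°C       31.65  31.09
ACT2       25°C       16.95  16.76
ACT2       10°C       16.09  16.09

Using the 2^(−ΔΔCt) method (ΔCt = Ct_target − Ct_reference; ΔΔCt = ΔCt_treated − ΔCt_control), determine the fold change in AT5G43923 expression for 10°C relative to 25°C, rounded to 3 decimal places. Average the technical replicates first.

0.213

Mean Ct: AT5G43923 25°C 29.905; AT5G43923 10°C 31.370; ACT2 25°C 16.855; ACT2 10°C 16.090
ΔCt(25°C) = 29.905 − 16.855 = 13.050
ΔCt(10°C) = 31.370 − 16.090 = 15.280
ΔΔCt = 15.280 − 13.050 = 2.230
Fold change = 2^(−2.230) = 0.2132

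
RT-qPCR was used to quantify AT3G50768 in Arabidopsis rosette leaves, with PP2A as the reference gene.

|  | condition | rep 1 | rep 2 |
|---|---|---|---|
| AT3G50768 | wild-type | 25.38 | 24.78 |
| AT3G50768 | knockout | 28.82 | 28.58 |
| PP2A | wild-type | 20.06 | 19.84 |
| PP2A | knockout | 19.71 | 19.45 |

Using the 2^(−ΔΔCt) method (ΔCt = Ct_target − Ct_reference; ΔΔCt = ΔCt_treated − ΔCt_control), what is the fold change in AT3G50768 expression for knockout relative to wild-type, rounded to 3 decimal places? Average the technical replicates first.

Mean Ct: AT3G50768 wild-type 25.080; AT3G50768 knockout 28.700; PP2A wild-type 19.950; PP2A knockout 19.580
ΔCt(wild-type) = 25.080 − 19.950 = 5.130
ΔCt(knockout) = 28.700 − 19.580 = 9.120
ΔΔCt = 9.120 − 5.130 = 3.990
Fold change = 2^(−3.990) = 0.0629

0.063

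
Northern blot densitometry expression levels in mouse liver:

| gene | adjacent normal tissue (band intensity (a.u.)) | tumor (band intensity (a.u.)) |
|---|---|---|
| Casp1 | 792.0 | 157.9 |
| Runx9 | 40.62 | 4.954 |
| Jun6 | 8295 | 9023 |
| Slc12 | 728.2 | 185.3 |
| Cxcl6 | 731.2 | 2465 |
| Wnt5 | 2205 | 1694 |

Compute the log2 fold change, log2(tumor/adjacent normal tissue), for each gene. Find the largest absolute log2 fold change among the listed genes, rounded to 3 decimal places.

log2(157.9/792.0) = -2.326  (Casp1)
log2(4.954/40.62) = -3.036  (Runx9)
log2(9023/8295) = 0.121  (Jun6)
log2(185.3/728.2) = -1.974  (Slc12)
log2(2465/731.2) = 1.753  (Cxcl6)
log2(1694/2205) = -0.380  (Wnt5)
The largest magnitude belongs to Runx9.

3.036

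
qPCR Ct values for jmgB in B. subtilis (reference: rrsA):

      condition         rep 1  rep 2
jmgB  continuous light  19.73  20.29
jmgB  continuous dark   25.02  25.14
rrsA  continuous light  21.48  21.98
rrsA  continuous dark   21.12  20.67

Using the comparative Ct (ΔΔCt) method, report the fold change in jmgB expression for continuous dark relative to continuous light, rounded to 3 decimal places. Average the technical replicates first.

0.017

Mean Ct: jmgB continuous light 20.010; jmgB continuous dark 25.080; rrsA continuous light 21.730; rrsA continuous dark 20.895
ΔCt(continuous light) = 20.010 − 21.730 = -1.720
ΔCt(continuous dark) = 25.080 − 20.895 = 4.185
ΔΔCt = 4.185 − (-1.720) = 5.905
Fold change = 2^(−5.905) = 0.0167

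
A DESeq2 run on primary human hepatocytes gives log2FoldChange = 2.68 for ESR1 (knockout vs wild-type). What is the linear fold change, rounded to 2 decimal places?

6.41

Fold change = 2^(2.68) = 6.409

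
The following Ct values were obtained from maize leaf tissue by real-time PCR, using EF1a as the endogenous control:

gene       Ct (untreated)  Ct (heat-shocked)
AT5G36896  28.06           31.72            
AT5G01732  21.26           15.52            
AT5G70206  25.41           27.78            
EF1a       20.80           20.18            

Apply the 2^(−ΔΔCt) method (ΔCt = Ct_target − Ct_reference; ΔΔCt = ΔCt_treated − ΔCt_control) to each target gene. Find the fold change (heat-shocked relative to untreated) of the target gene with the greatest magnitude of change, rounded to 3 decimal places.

34.776

AT5G36896: ΔΔCt = (31.72−20.18) − (28.06−20.80) = 11.54 − 7.26 = 4.28; fold change = 2^-4.28 = 0.051
AT5G01732: ΔΔCt = (15.52−20.18) − (21.26−20.80) = -4.66 − 0.46 = -5.12; fold change = 2^5.12 = 34.776
AT5G70206: ΔΔCt = (27.78−20.18) − (25.41−20.80) = 7.60 − 4.61 = 2.99; fold change = 2^-2.99 = 0.126
AT5G01732 has the largest |ΔΔCt| = 5.12.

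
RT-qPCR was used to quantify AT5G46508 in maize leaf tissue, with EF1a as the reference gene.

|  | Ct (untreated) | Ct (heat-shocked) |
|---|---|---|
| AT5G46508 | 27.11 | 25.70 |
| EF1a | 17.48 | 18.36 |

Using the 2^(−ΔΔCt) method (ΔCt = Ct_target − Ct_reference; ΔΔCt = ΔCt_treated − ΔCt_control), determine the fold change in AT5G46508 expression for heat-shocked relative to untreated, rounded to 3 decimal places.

4.891

ΔCt(untreated) = 27.110 − 17.480 = 9.630
ΔCt(heat-shocked) = 25.700 − 18.360 = 7.340
ΔΔCt = 7.340 − 9.630 = -2.290
Fold change = 2^(−(-2.290)) = 2^2.290 = 4.8906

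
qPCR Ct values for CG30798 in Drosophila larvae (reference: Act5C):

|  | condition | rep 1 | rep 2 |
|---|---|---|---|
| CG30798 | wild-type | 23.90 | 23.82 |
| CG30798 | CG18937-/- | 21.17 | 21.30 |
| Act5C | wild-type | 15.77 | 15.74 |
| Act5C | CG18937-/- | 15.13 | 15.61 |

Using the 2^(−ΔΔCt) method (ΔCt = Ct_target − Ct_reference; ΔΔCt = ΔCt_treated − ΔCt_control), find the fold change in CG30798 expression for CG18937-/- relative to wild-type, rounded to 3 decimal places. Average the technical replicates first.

Mean Ct: CG30798 wild-type 23.860; CG30798 CG18937-/- 21.235; Act5C wild-type 15.755; Act5C CG18937-/- 15.370
ΔCt(wild-type) = 23.860 − 15.755 = 8.105
ΔCt(CG18937-/-) = 21.235 − 15.370 = 5.865
ΔΔCt = 5.865 − 8.105 = -2.240
Fold change = 2^(−(-2.240)) = 2^2.240 = 4.7240

4.724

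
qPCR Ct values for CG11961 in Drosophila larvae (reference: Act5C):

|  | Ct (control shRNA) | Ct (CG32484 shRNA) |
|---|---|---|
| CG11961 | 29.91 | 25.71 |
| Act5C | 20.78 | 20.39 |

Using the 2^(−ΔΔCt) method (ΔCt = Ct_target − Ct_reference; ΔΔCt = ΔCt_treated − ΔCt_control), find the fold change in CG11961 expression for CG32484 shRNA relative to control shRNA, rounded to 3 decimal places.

14.026

ΔCt(control shRNA) = 29.910 − 20.780 = 9.130
ΔCt(CG32484 shRNA) = 25.710 − 20.390 = 5.320
ΔΔCt = 5.320 − 9.130 = -3.810
Fold change = 2^(−(-3.810)) = 2^3.810 = 14.0257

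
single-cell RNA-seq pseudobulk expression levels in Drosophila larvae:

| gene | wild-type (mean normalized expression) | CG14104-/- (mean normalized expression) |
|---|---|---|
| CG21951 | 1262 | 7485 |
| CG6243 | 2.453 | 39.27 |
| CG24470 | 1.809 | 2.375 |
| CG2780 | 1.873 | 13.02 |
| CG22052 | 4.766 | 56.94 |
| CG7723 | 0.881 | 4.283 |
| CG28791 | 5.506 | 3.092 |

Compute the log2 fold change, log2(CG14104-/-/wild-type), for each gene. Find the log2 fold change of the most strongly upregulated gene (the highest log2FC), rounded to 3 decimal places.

log2(7485/1262) = 2.568  (CG21951)
log2(39.27/2.453) = 4.001  (CG6243)
log2(2.375/1.809) = 0.393  (CG24470)
log2(13.02/1.873) = 2.797  (CG2780)
log2(56.94/4.766) = 3.579  (CG22052)
log2(4.283/0.881) = 2.281  (CG7723)
log2(3.092/5.506) = -0.832  (CG28791)
CG6243 is most strongly upregulated.

4.001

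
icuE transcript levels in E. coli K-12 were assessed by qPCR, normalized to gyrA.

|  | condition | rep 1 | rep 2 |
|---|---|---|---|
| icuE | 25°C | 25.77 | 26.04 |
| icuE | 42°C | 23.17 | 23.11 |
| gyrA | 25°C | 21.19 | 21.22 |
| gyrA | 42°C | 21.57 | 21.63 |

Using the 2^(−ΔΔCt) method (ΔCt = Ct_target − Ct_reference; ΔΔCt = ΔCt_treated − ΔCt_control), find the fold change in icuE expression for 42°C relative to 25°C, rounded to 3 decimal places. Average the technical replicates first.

8.938

Mean Ct: icuE 25°C 25.905; icuE 42°C 23.140; gyrA 25°C 21.205; gyrA 42°C 21.600
ΔCt(25°C) = 25.905 − 21.205 = 4.700
ΔCt(42°C) = 23.140 − 21.600 = 1.540
ΔΔCt = 1.540 − 4.700 = -3.160
Fold change = 2^(−(-3.160)) = 2^3.160 = 8.9383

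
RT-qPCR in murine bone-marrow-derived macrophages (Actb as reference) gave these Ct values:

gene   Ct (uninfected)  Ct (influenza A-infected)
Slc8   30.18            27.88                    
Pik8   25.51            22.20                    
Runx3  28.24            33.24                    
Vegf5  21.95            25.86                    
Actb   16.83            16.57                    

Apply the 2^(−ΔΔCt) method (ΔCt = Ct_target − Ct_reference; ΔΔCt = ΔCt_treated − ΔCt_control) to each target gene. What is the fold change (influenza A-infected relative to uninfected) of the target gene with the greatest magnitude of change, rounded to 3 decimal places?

Slc8: ΔΔCt = (27.88−16.57) − (30.18−16.83) = 11.31 − 13.35 = -2.04; fold change = 2^2.04 = 4.112
Pik8: ΔΔCt = (22.20−16.57) − (25.51−16.83) = 5.63 − 8.68 = -3.05; fold change = 2^3.05 = 8.282
Runx3: ΔΔCt = (33.24−16.57) − (28.24−16.83) = 16.67 − 11.41 = 5.26; fold change = 2^-5.26 = 0.026
Vegf5: ΔΔCt = (25.86−16.57) − (21.95−16.83) = 9.29 − 5.12 = 4.17; fold change = 2^-4.17 = 0.056
Runx3 has the largest |ΔΔCt| = 5.26.

0.026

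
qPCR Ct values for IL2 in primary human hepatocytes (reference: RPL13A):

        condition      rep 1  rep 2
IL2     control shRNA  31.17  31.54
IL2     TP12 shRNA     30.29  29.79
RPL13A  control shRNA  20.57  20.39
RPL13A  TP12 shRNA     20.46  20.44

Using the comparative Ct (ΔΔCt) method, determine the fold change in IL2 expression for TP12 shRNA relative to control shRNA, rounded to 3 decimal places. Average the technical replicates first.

2.437

Mean Ct: IL2 control shRNA 31.355; IL2 TP12 shRNA 30.040; RPL13A control shRNA 20.480; RPL13A TP12 shRNA 20.450
ΔCt(control shRNA) = 31.355 − 20.480 = 10.875
ΔCt(TP12 shRNA) = 30.040 − 20.450 = 9.590
ΔΔCt = 9.590 − 10.875 = -1.285
Fold change = 2^(−(-1.285)) = 2^1.285 = 2.4368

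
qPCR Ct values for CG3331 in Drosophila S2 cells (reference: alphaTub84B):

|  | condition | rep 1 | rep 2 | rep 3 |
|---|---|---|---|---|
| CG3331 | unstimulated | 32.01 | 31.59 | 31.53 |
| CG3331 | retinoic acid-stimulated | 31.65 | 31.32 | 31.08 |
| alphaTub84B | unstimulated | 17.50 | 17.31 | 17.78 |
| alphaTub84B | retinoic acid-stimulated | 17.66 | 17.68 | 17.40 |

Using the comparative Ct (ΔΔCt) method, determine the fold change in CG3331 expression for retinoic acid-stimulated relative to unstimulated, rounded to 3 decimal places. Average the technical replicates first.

1.329

Mean Ct: CG3331 unstimulated 31.710; CG3331 retinoic acid-stimulated 31.350; alphaTub84B unstimulated 17.530; alphaTub84B retinoic acid-stimulated 17.580
ΔCt(unstimulated) = 31.710 − 17.530 = 14.180
ΔCt(retinoic acid-stimulated) = 31.350 − 17.580 = 13.770
ΔΔCt = 13.770 − 14.180 = -0.410
Fold change = 2^(−(-0.410)) = 2^0.410 = 1.3287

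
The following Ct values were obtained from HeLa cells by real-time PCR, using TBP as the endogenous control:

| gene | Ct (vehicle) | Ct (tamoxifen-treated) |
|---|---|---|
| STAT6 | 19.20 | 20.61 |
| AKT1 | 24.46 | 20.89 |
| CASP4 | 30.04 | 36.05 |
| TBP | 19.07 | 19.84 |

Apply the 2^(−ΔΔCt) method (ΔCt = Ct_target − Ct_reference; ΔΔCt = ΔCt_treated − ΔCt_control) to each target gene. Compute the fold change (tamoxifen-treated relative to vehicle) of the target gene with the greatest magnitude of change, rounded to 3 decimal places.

0.026

STAT6: ΔΔCt = (20.61−19.84) − (19.20−19.07) = 0.77 − 0.13 = 0.64; fold change = 2^-0.64 = 0.642
AKT1: ΔΔCt = (20.89−19.84) − (24.46−19.07) = 1.05 − 5.39 = -4.34; fold change = 2^4.34 = 20.252
CASP4: ΔΔCt = (36.05−19.84) − (30.04−19.07) = 16.21 − 10.97 = 5.24; fold change = 2^-5.24 = 0.026
CASP4 has the largest |ΔΔCt| = 5.24.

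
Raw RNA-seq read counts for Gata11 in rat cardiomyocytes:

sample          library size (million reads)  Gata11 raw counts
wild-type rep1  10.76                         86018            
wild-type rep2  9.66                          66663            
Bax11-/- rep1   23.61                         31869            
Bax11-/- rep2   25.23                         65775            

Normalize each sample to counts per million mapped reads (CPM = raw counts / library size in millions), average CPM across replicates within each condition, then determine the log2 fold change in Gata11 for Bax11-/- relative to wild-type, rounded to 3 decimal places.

-1.912

CPM(wild-type rep1) = 86018 / 10.76 = 7994.2379
CPM(wild-type rep2) = 66663 / 9.66 = 6900.9317
CPM(Bax11-/- rep1) = 31869 / 23.61 = 1349.8094
CPM(Bax11-/- rep2) = 65775 / 25.23 = 2607.0155
mean CPM(wild-type) = 7447.5848; mean CPM(Bax11-/-) = 1978.4124
Fold change = 1978.4124 / 7447.5848 = 0.26564
log2(0.26564) = -1.9124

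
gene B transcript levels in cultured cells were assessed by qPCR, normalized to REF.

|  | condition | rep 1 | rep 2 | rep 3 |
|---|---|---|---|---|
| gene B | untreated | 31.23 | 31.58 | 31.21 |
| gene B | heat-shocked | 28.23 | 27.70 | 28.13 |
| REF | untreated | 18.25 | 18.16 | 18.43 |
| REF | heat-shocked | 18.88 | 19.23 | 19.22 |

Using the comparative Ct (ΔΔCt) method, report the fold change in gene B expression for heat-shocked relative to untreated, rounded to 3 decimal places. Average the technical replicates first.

Mean Ct: gene B untreated 31.340; gene B heat-shocked 28.020; REF untreated 18.280; REF heat-shocked 19.110
ΔCt(untreated) = 31.340 − 18.280 = 13.060
ΔCt(heat-shocked) = 28.020 − 19.110 = 8.910
ΔΔCt = 8.910 − 13.060 = -4.150
Fold change = 2^(−(-4.150)) = 2^4.150 = 17.7531

17.753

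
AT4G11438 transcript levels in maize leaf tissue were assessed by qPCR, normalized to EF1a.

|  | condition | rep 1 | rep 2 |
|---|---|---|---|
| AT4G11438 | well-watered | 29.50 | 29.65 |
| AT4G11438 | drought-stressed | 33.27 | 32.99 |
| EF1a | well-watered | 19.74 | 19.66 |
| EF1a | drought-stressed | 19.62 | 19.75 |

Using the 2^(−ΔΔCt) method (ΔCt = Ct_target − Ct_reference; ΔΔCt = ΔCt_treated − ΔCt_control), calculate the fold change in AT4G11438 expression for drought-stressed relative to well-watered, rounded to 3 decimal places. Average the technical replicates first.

Mean Ct: AT4G11438 well-watered 29.575; AT4G11438 drought-stressed 33.130; EF1a well-watered 19.700; EF1a drought-stressed 19.685
ΔCt(well-watered) = 29.575 − 19.700 = 9.875
ΔCt(drought-stressed) = 33.130 − 19.685 = 13.445
ΔΔCt = 13.445 − 9.875 = 3.570
Fold change = 2^(−3.570) = 0.0842

0.084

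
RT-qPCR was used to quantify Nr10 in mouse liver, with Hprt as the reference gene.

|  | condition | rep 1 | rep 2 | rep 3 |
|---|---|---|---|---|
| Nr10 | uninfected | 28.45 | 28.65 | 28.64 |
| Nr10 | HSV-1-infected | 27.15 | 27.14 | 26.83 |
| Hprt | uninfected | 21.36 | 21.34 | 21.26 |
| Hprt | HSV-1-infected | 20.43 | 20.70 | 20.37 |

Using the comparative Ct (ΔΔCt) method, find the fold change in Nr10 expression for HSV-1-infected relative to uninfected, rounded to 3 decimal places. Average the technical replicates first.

Mean Ct: Nr10 uninfected 28.580; Nr10 HSV-1-infected 27.040; Hprt uninfected 21.320; Hprt HSV-1-infected 20.500
ΔCt(uninfected) = 28.580 − 21.320 = 7.260
ΔCt(HSV-1-infected) = 27.040 − 20.500 = 6.540
ΔΔCt = 6.540 − 7.260 = -0.720
Fold change = 2^(−(-0.720)) = 2^0.720 = 1.6472

1.647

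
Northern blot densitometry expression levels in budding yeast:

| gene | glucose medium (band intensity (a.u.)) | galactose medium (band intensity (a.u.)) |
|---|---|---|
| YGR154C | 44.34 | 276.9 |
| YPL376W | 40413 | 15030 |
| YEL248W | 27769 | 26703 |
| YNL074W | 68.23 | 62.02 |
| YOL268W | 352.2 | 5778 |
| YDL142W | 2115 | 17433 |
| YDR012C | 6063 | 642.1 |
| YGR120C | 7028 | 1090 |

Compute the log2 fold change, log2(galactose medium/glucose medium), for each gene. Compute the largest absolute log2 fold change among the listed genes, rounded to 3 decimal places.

log2(276.9/44.34) = 2.643  (YGR154C)
log2(15030/40413) = -1.427  (YPL376W)
log2(26703/27769) = -0.056  (YEL248W)
log2(62.02/68.23) = -0.138  (YNL074W)
log2(5778/352.2) = 4.036  (YOL268W)
log2(17433/2115) = 3.043  (YDL142W)
log2(642.1/6063) = -3.239  (YDR012C)
log2(1090/7028) = -2.689  (YGR120C)
The largest magnitude belongs to YOL268W.

4.036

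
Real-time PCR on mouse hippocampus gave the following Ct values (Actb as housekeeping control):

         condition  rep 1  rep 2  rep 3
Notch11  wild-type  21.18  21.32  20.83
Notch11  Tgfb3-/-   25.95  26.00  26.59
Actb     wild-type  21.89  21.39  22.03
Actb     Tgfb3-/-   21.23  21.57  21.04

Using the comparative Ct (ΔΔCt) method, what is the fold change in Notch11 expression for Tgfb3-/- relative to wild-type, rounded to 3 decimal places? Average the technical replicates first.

Mean Ct: Notch11 wild-type 21.110; Notch11 Tgfb3-/- 26.180; Actb wild-type 21.770; Actb Tgfb3-/- 21.280
ΔCt(wild-type) = 21.110 − 21.770 = -0.660
ΔCt(Tgfb3-/-) = 26.180 − 21.280 = 4.900
ΔΔCt = 4.900 − (-0.660) = 5.560
Fold change = 2^(−5.560) = 0.0212

0.021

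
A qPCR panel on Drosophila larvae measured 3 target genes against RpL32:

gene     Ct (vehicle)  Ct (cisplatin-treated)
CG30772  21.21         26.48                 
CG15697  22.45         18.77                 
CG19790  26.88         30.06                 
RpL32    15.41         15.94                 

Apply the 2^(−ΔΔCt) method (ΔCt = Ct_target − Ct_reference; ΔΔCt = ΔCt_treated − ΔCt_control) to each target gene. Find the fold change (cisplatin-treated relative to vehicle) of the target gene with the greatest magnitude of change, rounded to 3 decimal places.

CG30772: ΔΔCt = (26.48−15.94) − (21.21−15.41) = 10.54 − 5.80 = 4.74; fold change = 2^-4.74 = 0.037
CG15697: ΔΔCt = (18.77−15.94) − (22.45−15.41) = 2.83 − 7.04 = -4.21; fold change = 2^4.21 = 18.507
CG19790: ΔΔCt = (30.06−15.94) − (26.88−15.41) = 14.12 − 11.47 = 2.65; fold change = 2^-2.65 = 0.159
CG30772 has the largest |ΔΔCt| = 4.74.

0.037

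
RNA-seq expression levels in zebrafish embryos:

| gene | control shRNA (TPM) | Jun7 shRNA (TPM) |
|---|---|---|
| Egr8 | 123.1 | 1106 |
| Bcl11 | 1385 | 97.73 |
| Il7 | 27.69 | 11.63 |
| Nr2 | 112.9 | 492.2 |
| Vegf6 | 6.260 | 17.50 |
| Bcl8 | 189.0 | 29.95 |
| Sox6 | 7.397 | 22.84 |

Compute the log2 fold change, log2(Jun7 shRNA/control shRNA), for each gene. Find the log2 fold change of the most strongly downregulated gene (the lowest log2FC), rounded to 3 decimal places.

log2(1106/123.1) = 3.167  (Egr8)
log2(97.73/1385) = -3.825  (Bcl11)
log2(11.63/27.69) = -1.252  (Il7)
log2(492.2/112.9) = 2.124  (Nr2)
log2(17.50/6.260) = 1.483  (Vegf6)
log2(29.95/189.0) = -2.658  (Bcl8)
log2(22.84/7.397) = 1.627  (Sox6)
Bcl11 is most strongly downregulated.

-3.825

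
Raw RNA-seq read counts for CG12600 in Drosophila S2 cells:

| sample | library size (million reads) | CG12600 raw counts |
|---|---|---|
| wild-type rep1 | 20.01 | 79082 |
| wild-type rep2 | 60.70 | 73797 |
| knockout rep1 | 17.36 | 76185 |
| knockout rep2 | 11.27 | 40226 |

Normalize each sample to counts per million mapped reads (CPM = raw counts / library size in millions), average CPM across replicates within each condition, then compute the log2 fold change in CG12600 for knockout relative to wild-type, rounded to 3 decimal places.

0.623

CPM(wild-type rep1) = 79082 / 20.01 = 3952.1239
CPM(wild-type rep2) = 73797 / 60.70 = 1215.7661
CPM(knockout rep1) = 76185 / 17.36 = 4388.5369
CPM(knockout rep2) = 40226 / 11.27 = 3569.2990
mean CPM(wild-type) = 2583.9450; mean CPM(knockout) = 3978.9179
Fold change = 3978.9179 / 2583.9450 = 1.53986
log2(1.53986) = 0.6228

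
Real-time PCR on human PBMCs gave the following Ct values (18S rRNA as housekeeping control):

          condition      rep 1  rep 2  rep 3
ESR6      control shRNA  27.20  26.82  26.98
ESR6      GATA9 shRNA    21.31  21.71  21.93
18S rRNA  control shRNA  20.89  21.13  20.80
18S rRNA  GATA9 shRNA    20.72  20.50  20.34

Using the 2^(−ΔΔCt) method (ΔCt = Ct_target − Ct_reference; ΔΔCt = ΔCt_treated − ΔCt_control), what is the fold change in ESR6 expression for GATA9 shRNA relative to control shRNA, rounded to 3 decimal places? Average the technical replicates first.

Mean Ct: ESR6 control shRNA 27.000; ESR6 GATA9 shRNA 21.650; 18S rRNA control shRNA 20.940; 18S rRNA GATA9 shRNA 20.520
ΔCt(control shRNA) = 27.000 − 20.940 = 6.060
ΔCt(GATA9 shRNA) = 21.650 − 20.520 = 1.130
ΔΔCt = 1.130 − 6.060 = -4.930
Fold change = 2^(−(-4.930)) = 2^4.930 = 30.4844

30.484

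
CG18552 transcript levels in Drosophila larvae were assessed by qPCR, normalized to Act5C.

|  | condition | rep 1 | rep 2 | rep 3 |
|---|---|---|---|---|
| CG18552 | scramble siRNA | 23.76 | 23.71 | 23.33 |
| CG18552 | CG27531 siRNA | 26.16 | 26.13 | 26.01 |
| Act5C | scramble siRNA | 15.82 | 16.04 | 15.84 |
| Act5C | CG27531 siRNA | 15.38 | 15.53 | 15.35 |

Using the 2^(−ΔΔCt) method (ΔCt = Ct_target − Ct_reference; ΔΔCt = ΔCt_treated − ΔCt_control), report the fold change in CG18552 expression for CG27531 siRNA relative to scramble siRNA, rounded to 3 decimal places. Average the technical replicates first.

Mean Ct: CG18552 scramble siRNA 23.600; CG18552 CG27531 siRNA 26.100; Act5C scramble siRNA 15.900; Act5C CG27531 siRNA 15.420
ΔCt(scramble siRNA) = 23.600 − 15.900 = 7.700
ΔCt(CG27531 siRNA) = 26.100 − 15.420 = 10.680
ΔΔCt = 10.680 − 7.700 = 2.980
Fold change = 2^(−2.980) = 0.1267

0.127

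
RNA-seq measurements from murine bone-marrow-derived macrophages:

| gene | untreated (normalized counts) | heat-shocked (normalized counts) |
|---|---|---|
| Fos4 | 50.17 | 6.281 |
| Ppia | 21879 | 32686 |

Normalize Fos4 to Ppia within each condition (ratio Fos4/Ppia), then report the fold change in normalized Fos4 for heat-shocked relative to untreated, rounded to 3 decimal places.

Fos4/Ppia (untreated) = 50.17 / 21879 = 0.0022931
Fos4/Ppia (heat-shocked) = 6.281 / 32686 = 0.00019216
Fold change = 0.00019216 / 0.0022931 = 0.0838

0.084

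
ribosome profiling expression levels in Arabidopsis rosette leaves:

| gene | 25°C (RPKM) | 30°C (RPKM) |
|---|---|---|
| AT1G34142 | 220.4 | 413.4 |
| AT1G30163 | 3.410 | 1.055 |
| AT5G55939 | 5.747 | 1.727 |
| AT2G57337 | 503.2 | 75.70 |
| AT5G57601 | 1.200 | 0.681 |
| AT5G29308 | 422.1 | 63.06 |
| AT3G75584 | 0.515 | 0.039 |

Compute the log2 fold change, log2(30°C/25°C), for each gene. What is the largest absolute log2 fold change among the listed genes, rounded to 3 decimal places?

log2(413.4/220.4) = 0.907  (AT1G34142)
log2(1.055/3.410) = -1.693  (AT1G30163)
log2(1.727/5.747) = -1.735  (AT5G55939)
log2(75.70/503.2) = -2.733  (AT2G57337)
log2(0.681/1.200) = -0.817  (AT5G57601)
log2(63.06/422.1) = -2.743  (AT5G29308)
log2(0.039/0.515) = -3.723  (AT3G75584)
The largest magnitude belongs to AT3G75584.

3.723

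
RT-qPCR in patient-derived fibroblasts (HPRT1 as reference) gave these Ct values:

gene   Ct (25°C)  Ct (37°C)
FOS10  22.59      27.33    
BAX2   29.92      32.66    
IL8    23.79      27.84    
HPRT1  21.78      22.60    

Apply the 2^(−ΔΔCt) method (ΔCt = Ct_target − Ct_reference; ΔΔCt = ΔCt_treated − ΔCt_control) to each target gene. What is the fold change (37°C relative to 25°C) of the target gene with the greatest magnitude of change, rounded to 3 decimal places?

0.066

FOS10: ΔΔCt = (27.33−22.60) − (22.59−21.78) = 4.73 − 0.81 = 3.92; fold change = 2^-3.92 = 0.066
BAX2: ΔΔCt = (32.66−22.60) − (29.92−21.78) = 10.06 − 8.14 = 1.92; fold change = 2^-1.92 = 0.264
IL8: ΔΔCt = (27.84−22.60) − (23.79−21.78) = 5.24 − 2.01 = 3.23; fold change = 2^-3.23 = 0.107
FOS10 has the largest |ΔΔCt| = 3.92.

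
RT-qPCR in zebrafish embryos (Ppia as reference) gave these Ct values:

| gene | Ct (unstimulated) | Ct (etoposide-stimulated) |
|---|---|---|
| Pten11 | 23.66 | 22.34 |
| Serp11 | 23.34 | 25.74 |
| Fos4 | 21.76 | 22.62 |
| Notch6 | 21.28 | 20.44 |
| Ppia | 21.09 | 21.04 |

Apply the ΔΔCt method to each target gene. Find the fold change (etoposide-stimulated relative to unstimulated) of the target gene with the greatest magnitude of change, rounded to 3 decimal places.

Pten11: ΔΔCt = (22.34−21.04) − (23.66−21.09) = 1.30 − 2.57 = -1.27; fold change = 2^1.27 = 2.412
Serp11: ΔΔCt = (25.74−21.04) − (23.34−21.09) = 4.70 − 2.25 = 2.45; fold change = 2^-2.45 = 0.183
Fos4: ΔΔCt = (22.62−21.04) − (21.76−21.09) = 1.58 − 0.67 = 0.91; fold change = 2^-0.91 = 0.532
Notch6: ΔΔCt = (20.44−21.04) − (21.28−21.09) = -0.60 − 0.19 = -0.79; fold change = 2^0.79 = 1.729
Serp11 has the largest |ΔΔCt| = 2.45.

0.183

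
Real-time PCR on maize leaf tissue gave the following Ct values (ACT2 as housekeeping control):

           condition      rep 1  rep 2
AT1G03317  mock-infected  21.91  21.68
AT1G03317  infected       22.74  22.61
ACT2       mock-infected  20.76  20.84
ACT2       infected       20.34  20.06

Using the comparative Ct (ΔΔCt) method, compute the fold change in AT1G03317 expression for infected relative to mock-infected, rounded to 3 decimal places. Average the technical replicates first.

0.358

Mean Ct: AT1G03317 mock-infected 21.795; AT1G03317 infected 22.675; ACT2 mock-infected 20.800; ACT2 infected 20.200
ΔCt(mock-infected) = 21.795 − 20.800 = 0.995
ΔCt(infected) = 22.675 − 20.200 = 2.475
ΔΔCt = 2.475 − 0.995 = 1.480
Fold change = 2^(−1.480) = 0.3585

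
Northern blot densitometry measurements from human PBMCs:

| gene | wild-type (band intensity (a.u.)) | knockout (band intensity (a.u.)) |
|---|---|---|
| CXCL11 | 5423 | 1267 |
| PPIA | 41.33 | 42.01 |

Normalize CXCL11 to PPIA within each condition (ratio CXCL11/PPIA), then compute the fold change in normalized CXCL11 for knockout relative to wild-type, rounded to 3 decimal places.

0.230

CXCL11/PPIA (wild-type) = 5423 / 41.33 = 131.21
CXCL11/PPIA (knockout) = 1267 / 42.01 = 30.159
Fold change = 30.159 / 131.21 = 0.2299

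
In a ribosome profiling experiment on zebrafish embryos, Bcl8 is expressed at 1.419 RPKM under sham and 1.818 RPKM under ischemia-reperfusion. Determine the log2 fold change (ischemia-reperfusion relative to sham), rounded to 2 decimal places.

0.36

Fold change = 1.818 / 1.419 = 1.2812
log2(1.2812) = 0.357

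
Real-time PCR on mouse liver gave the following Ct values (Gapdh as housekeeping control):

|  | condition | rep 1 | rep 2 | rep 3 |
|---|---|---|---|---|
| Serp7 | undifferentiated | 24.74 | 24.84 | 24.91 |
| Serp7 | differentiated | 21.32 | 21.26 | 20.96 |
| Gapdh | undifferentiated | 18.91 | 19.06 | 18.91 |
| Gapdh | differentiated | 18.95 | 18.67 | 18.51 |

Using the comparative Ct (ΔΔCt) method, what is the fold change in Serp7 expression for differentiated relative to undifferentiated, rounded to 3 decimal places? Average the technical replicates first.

Mean Ct: Serp7 undifferentiated 24.830; Serp7 differentiated 21.180; Gapdh undifferentiated 18.960; Gapdh differentiated 18.710
ΔCt(undifferentiated) = 24.830 − 18.960 = 5.870
ΔCt(differentiated) = 21.180 − 18.710 = 2.470
ΔΔCt = 2.470 − 5.870 = -3.400
Fold change = 2^(−(-3.400)) = 2^3.400 = 10.5561

10.556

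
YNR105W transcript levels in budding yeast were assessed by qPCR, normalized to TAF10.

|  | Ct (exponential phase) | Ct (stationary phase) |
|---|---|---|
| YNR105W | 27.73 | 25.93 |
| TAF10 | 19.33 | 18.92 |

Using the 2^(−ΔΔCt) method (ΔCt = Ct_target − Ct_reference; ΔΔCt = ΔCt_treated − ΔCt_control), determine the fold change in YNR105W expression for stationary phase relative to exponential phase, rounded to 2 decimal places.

2.62

ΔCt(exponential phase) = 27.730 − 19.330 = 8.400
ΔCt(stationary phase) = 25.930 − 18.920 = 7.010
ΔΔCt = 7.010 − 8.400 = -1.390
Fold change = 2^(−(-1.390)) = 2^1.390 = 2.621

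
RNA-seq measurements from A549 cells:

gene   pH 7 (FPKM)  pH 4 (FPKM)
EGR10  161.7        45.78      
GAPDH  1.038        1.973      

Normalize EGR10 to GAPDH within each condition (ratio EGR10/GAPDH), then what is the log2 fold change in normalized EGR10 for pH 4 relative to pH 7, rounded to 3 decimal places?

EGR10/GAPDH (pH 7) = 161.7 / 1.038 = 155.78
EGR10/GAPDH (pH 4) = 45.78 / 1.973 = 23.203
Fold change = 23.203 / 155.78 = 0.1489
log2(0.1489) = -2.7471

-2.747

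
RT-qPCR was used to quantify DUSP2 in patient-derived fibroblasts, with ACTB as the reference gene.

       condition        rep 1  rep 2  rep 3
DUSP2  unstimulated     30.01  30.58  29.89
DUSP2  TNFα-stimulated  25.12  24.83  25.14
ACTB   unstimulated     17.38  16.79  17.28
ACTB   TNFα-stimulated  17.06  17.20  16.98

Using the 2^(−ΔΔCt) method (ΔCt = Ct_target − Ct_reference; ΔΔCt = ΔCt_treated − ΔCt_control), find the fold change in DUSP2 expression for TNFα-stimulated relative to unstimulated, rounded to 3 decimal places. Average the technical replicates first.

Mean Ct: DUSP2 unstimulated 30.160; DUSP2 TNFα-stimulated 25.030; ACTB unstimulated 17.150; ACTB TNFα-stimulated 17.080
ΔCt(unstimulated) = 30.160 − 17.150 = 13.010
ΔCt(TNFα-stimulated) = 25.030 − 17.080 = 7.950
ΔΔCt = 7.950 − 13.010 = -5.060
Fold change = 2^(−(-5.060)) = 2^5.060 = 33.3589

33.359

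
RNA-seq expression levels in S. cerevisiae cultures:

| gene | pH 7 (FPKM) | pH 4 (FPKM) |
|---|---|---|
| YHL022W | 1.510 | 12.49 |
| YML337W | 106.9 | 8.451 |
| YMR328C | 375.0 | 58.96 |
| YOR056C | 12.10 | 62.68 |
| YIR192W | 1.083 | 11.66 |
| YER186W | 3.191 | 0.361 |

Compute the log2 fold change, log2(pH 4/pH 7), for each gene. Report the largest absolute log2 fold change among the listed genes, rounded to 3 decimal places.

log2(12.49/1.510) = 3.048  (YHL022W)
log2(8.451/106.9) = -3.661  (YML337W)
log2(58.96/375.0) = -2.669  (YMR328C)
log2(62.68/12.10) = 2.373  (YOR056C)
log2(11.66/1.083) = 3.428  (YIR192W)
log2(0.361/3.191) = -3.144  (YER186W)
The largest magnitude belongs to YML337W.

3.661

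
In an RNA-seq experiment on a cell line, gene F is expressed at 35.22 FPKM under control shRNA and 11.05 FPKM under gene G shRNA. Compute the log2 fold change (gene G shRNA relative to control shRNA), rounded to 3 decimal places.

Fold change = 11.05 / 35.22 = 0.3137
log2(0.3137) = -1.6723

-1.672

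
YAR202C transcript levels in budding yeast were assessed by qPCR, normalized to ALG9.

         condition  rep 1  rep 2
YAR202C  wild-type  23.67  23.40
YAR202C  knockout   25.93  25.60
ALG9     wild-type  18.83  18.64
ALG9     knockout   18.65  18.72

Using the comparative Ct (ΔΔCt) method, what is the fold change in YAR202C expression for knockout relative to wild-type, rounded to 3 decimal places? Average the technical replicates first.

Mean Ct: YAR202C wild-type 23.535; YAR202C knockout 25.765; ALG9 wild-type 18.735; ALG9 knockout 18.685
ΔCt(wild-type) = 23.535 − 18.735 = 4.800
ΔCt(knockout) = 25.765 − 18.685 = 7.080
ΔΔCt = 7.080 − 4.800 = 2.280
Fold change = 2^(−2.280) = 0.2059

0.206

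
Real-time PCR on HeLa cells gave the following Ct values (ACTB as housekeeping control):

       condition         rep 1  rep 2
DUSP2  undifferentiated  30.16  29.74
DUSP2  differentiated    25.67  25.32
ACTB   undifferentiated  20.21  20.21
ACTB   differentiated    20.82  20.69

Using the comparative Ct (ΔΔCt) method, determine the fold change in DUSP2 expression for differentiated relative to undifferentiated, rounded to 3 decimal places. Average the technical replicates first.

Mean Ct: DUSP2 undifferentiated 29.950; DUSP2 differentiated 25.495; ACTB undifferentiated 20.210; ACTB differentiated 20.755
ΔCt(undifferentiated) = 29.950 − 20.210 = 9.740
ΔCt(differentiated) = 25.495 − 20.755 = 4.740
ΔΔCt = 4.740 − 9.740 = -5.000
Fold change = 2^(−(-5.000)) = 2^5.000 = 32.0000

32.000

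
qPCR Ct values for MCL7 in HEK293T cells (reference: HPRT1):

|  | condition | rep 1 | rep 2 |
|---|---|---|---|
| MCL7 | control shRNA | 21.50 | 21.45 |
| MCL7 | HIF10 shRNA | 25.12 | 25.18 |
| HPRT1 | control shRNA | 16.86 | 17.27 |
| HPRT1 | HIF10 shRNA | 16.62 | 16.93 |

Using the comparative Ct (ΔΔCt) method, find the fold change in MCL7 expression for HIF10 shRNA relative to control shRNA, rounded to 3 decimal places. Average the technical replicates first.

Mean Ct: MCL7 control shRNA 21.475; MCL7 HIF10 shRNA 25.150; HPRT1 control shRNA 17.065; HPRT1 HIF10 shRNA 16.775
ΔCt(control shRNA) = 21.475 − 17.065 = 4.410
ΔCt(HIF10 shRNA) = 25.150 − 16.775 = 8.375
ΔΔCt = 8.375 − 4.410 = 3.965
Fold change = 2^(−3.965) = 0.0640

0.064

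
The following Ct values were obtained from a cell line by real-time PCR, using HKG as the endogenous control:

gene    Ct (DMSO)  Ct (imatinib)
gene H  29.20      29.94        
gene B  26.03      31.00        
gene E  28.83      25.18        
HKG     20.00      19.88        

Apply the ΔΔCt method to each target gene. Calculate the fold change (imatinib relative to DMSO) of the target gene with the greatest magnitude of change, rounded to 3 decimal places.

0.029

gene H: ΔΔCt = (29.94−19.88) − (29.20−20.00) = 10.06 − 9.20 = 0.86; fold change = 2^-0.86 = 0.551
gene B: ΔΔCt = (31.00−19.88) − (26.03−20.00) = 11.12 − 6.03 = 5.09; fold change = 2^-5.09 = 0.029
gene E: ΔΔCt = (25.18−19.88) − (28.83−20.00) = 5.30 − 8.83 = -3.53; fold change = 2^3.53 = 11.551
gene B has the largest |ΔΔCt| = 5.09.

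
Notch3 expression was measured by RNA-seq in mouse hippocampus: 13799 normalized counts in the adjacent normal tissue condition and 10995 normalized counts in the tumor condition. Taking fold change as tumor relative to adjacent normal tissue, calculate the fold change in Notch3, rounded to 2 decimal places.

Fold change = 10995 / 13799 = 0.797
Notch3 is downregulated.

0.80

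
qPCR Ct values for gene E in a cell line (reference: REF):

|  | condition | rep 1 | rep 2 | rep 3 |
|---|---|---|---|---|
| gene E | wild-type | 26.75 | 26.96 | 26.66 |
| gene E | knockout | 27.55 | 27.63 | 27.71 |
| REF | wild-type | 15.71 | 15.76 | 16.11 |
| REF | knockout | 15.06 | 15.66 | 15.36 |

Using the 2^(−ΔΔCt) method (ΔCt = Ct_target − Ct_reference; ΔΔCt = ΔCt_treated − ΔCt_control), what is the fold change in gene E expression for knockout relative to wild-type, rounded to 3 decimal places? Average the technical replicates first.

0.395

Mean Ct: gene E wild-type 26.790; gene E knockout 27.630; REF wild-type 15.860; REF knockout 15.360
ΔCt(wild-type) = 26.790 − 15.860 = 10.930
ΔCt(knockout) = 27.630 − 15.360 = 12.270
ΔΔCt = 12.270 − 10.930 = 1.340
Fold change = 2^(−1.340) = 0.3950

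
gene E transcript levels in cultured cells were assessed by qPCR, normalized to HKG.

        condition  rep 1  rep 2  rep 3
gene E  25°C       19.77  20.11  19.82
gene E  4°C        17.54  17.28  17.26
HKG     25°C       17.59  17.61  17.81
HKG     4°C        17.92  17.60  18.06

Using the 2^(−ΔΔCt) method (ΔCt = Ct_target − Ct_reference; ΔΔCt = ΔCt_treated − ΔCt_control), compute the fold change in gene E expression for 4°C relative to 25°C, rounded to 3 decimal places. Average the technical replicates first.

Mean Ct: gene E 25°C 19.900; gene E 4°C 17.360; HKG 25°C 17.670; HKG 4°C 17.860
ΔCt(25°C) = 19.900 − 17.670 = 2.230
ΔCt(4°C) = 17.360 − 17.860 = -0.500
ΔΔCt = -0.500 − 2.230 = -2.730
Fold change = 2^(−(-2.730)) = 2^2.730 = 6.6346

6.635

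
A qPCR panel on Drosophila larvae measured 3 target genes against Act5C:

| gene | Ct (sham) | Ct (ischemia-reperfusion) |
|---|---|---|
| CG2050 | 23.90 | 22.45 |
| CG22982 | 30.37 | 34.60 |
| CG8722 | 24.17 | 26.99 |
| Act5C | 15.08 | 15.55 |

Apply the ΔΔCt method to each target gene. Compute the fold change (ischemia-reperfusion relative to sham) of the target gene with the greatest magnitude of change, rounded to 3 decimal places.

0.074

CG2050: ΔΔCt = (22.45−15.55) − (23.90−15.08) = 6.90 − 8.82 = -1.92; fold change = 2^1.92 = 3.784
CG22982: ΔΔCt = (34.60−15.55) − (30.37−15.08) = 19.05 − 15.29 = 3.76; fold change = 2^-3.76 = 0.074
CG8722: ΔΔCt = (26.99−15.55) − (24.17−15.08) = 11.44 − 9.09 = 2.35; fold change = 2^-2.35 = 0.196
CG22982 has the largest |ΔΔCt| = 3.76.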